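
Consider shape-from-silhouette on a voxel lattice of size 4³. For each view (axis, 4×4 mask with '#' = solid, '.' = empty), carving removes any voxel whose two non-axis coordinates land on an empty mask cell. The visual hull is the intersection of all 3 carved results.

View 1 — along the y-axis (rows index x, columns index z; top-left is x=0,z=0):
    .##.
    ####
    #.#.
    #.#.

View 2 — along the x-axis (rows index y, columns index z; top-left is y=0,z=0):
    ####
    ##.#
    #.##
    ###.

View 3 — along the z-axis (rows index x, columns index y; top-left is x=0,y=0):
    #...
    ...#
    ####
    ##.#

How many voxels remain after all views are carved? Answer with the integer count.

remaining voxels: 17

full grid |V| = 64
V1 y: intersect with XZ mask (10 set) -- 40 left
V2 x: intersect with YZ mask (13 set) -- 33 left
V3 z: intersect with XY mask (9 set) -- 17 left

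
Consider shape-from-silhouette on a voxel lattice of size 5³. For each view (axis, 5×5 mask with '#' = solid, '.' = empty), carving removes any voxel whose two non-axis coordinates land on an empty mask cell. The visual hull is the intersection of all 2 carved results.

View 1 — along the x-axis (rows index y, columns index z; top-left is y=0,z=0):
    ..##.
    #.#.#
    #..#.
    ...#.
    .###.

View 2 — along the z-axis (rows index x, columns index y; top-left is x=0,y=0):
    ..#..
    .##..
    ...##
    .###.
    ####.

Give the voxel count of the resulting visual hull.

before carving: 125 voxels (5×5×5)
  1. axis=0 (YZ plane), |mask|=11  ⇒  voxels=55
  2. axis=2 (XY plane), |mask|=12  ⇒  voxels=25

remaining voxels: 25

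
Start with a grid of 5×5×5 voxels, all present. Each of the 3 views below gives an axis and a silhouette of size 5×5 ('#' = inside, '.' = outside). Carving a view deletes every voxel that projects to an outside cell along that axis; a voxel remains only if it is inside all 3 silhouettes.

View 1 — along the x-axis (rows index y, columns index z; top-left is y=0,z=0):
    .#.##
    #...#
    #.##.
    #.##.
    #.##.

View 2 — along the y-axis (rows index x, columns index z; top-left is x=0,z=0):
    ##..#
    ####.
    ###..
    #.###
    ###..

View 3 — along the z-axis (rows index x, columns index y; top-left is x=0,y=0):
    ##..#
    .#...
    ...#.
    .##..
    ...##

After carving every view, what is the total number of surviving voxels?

voxel count = 17

before carving: 125 voxels (5×5×5)
step 1: project along x, AND mask (14/25) → |grid| = 70
step 2: project along y, AND mask (17/25) → |grid| = 48
step 3: project along z, AND mask (9/25) → |grid| = 17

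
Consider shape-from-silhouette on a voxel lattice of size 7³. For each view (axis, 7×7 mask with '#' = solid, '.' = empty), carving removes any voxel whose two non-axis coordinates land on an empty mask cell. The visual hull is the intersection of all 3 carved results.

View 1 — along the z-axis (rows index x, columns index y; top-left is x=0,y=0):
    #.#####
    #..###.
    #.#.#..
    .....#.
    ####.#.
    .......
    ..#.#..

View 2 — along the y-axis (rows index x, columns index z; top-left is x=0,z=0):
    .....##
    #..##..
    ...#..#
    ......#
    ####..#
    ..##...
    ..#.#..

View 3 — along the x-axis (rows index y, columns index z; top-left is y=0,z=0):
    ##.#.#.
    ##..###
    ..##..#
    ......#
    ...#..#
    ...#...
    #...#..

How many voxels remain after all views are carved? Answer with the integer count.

remaining voxels: 25

before carving: 343 voxels (7×7×7)
after view 1 [z-axis, 21 of 49 cells solid] → remaining = 147
after view 2 [y-axis, 17 of 49 cells solid] → remaining = 60
after view 3 [x-axis, 18 of 49 cells solid] → remaining = 25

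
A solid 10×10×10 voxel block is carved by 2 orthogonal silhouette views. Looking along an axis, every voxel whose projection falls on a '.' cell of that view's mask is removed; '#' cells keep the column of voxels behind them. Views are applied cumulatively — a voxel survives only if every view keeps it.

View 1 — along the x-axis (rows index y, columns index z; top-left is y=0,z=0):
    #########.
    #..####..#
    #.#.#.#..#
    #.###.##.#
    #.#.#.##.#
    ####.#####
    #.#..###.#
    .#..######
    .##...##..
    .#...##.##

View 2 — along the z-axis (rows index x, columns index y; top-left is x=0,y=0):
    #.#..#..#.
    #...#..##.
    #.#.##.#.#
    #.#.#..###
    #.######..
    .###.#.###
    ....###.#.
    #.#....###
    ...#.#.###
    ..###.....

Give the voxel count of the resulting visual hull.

remaining voxels: 327

before carving: 1000 voxels (10×10×10)
after view 1 [x-axis, 64 of 100 cells solid] → remaining = 640
after view 2 [z-axis, 51 of 100 cells solid] → remaining = 327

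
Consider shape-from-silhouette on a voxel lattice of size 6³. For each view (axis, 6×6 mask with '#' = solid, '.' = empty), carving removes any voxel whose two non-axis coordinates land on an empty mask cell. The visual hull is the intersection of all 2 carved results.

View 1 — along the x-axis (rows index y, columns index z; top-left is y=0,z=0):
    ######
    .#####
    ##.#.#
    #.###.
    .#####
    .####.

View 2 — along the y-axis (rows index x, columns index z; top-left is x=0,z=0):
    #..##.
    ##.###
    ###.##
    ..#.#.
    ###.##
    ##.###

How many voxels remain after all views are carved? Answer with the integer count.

voxel count = 114

full grid |V| = 216
[1] x-view keeps 28 columns → grid now 168
[2] y-view keeps 25 columns → grid now 114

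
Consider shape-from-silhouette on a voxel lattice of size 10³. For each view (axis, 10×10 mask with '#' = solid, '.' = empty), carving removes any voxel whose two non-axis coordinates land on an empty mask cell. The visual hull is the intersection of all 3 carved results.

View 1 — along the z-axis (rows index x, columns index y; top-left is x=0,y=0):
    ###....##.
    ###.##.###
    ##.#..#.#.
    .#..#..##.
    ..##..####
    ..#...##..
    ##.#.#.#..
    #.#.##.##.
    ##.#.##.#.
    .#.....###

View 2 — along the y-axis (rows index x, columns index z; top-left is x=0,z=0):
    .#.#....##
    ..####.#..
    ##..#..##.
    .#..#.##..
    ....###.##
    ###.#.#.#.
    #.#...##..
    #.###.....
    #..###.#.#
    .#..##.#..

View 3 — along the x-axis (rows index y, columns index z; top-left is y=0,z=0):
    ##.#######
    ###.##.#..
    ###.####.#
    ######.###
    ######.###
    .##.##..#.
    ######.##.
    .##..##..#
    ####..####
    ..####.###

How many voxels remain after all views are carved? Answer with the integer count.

before carving: 1000 voxels (10×10×10)
carve view 1 (along z, XY-mask fill 52/100): 520 voxels remain
carve view 2 (along y, XZ-mask fill 47/100): 245 voxels remain
carve view 3 (along x, YZ-mask fill 74/100): 177 voxels remain

|visual hull| = 177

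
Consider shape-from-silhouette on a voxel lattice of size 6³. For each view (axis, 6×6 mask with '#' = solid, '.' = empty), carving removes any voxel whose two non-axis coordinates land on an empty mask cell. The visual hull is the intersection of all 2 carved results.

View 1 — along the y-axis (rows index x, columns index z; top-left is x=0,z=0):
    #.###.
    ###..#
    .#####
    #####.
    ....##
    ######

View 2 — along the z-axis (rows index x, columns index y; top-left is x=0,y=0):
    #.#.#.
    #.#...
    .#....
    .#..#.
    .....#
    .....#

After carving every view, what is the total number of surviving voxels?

|visual hull| = 43

initial block: 6^3 = 216
step 1: project along y, AND mask (26/36) → |grid| = 156
step 2: project along z, AND mask (10/36) → |grid| = 43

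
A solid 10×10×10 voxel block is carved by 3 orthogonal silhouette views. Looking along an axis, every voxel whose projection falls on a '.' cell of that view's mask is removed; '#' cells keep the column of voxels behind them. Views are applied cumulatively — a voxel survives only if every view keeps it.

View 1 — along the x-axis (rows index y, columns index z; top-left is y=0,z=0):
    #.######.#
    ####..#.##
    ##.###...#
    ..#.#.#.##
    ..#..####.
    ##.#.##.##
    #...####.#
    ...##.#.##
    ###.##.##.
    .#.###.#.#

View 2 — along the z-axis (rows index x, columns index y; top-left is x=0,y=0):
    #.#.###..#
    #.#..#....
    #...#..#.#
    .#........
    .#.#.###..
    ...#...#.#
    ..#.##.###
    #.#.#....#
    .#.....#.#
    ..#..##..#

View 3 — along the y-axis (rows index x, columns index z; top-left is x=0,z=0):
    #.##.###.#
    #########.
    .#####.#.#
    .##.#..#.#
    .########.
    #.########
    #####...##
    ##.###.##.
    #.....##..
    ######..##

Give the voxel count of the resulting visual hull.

173 voxels

before carving: 1000 voxels (10×10×10)
V1 x: intersect with YZ mask (62 set) -- 620 left
V2 z: intersect with XY mask (39 set) -- 240 left
V3 y: intersect with XZ mask (70 set) -- 173 left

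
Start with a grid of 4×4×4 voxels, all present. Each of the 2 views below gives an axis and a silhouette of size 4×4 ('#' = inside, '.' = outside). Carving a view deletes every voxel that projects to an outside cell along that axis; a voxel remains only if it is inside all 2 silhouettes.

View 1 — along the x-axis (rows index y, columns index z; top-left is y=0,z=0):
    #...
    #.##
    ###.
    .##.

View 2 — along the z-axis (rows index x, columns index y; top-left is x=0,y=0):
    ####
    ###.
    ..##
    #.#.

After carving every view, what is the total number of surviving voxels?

|visual hull| = 25

full grid |V| = 64
  1. axis=0 (YZ plane), |mask|=9  ⇒  voxels=36
  2. axis=2 (XY plane), |mask|=11  ⇒  voxels=25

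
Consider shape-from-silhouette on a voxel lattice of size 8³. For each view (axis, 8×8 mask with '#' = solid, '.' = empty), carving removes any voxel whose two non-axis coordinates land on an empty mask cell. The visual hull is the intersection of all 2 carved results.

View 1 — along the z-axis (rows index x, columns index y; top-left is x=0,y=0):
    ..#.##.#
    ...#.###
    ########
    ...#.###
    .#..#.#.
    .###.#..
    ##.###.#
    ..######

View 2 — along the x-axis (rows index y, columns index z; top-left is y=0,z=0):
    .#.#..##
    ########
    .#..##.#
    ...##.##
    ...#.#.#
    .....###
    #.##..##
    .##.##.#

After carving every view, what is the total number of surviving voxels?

full grid |V| = 512
carve view 1 (along z, XY-mask fill 39/64): 312 voxels remain
carve view 2 (along x, YZ-mask fill 36/64): 171 voxels remain

171 voxels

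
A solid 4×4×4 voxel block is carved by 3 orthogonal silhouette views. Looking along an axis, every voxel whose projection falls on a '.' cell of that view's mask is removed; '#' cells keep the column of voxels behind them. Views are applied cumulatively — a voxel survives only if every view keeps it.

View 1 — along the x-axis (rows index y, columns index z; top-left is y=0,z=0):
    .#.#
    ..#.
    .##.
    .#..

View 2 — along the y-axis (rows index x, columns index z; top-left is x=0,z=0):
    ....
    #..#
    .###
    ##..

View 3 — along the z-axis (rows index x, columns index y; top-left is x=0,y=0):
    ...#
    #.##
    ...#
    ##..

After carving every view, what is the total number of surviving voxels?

|visual hull| = 3

initial block: 4^3 = 64
  1. axis=0 (YZ plane), |mask|=6  ⇒  voxels=24
  2. axis=1 (XZ plane), |mask|=7  ⇒  voxels=10
  3. axis=2 (XY plane), |mask|=7  ⇒  voxels=3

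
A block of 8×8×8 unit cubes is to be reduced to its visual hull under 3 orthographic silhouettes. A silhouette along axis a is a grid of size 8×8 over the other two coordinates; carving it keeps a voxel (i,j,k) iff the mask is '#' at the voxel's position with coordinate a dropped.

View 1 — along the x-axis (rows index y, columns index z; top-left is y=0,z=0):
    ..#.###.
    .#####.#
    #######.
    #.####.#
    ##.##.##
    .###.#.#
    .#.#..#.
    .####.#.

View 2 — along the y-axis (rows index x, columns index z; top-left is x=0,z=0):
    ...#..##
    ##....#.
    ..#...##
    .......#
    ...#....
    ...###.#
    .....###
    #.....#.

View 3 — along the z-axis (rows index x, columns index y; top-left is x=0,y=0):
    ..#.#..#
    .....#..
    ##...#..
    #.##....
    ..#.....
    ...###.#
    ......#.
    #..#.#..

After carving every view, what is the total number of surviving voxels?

full grid |V| = 512
V1 x: intersect with YZ mask (42 set) -- 336 left
V2 y: intersect with XZ mask (20 set) -- 100 left
V3 z: intersect with XY mask (19 set) -- 31 left

31 voxels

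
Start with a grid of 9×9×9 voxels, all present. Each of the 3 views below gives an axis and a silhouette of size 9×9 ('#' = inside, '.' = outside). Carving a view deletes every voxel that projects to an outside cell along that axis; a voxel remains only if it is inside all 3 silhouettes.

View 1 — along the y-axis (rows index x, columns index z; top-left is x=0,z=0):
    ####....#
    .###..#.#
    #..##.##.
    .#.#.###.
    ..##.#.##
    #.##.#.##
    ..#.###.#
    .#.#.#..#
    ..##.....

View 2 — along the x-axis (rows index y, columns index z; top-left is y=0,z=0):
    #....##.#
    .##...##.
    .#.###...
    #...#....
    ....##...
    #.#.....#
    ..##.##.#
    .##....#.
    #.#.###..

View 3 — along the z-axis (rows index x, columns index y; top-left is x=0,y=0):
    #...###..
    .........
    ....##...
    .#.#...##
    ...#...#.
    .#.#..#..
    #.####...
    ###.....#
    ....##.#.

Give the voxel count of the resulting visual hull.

before carving: 729 voxels (9×9×9)
carve view 1 (along y, XZ-mask fill 42/81): 378 voxels remain
carve view 2 (along x, YZ-mask fill 32/81): 145 voxels remain
carve view 3 (along z, XY-mask fill 27/81): 45 voxels remain

remaining voxels: 45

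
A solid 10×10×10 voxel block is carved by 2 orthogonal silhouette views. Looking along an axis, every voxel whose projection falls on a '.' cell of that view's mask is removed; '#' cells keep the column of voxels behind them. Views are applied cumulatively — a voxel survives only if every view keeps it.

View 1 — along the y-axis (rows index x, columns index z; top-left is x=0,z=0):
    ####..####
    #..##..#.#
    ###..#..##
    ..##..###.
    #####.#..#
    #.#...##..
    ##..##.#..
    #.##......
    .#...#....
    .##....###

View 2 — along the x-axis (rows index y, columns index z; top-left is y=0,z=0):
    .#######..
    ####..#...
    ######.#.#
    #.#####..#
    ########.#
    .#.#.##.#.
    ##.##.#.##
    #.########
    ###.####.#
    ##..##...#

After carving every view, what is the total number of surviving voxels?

voxel count = 350

before carving: 1000 voxels (10×10×10)
carve view 1 (along y, XZ-mask fill 50/100): 500 voxels remain
carve view 2 (along x, YZ-mask fill 70/100): 350 voxels remain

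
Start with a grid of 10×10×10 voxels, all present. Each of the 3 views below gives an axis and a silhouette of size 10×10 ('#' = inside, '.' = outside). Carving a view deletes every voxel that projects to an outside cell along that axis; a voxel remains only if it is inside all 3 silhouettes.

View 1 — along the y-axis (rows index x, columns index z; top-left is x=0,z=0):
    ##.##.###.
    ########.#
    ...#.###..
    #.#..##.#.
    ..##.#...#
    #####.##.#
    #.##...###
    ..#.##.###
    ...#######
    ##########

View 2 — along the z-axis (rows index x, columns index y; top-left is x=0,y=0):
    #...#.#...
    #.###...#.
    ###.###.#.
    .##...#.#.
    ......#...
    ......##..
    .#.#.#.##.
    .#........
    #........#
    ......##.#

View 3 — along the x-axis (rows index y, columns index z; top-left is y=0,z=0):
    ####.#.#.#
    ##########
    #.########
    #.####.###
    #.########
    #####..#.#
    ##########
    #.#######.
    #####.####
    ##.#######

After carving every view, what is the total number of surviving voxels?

before carving: 1000 voxels (10×10×10)
step 1: project along y, AND mask (66/100) → |grid| = 660
step 2: project along z, AND mask (33/100) → |grid| = 214
step 3: project along x, AND mask (86/100) → |grid| = 188

remaining voxels: 188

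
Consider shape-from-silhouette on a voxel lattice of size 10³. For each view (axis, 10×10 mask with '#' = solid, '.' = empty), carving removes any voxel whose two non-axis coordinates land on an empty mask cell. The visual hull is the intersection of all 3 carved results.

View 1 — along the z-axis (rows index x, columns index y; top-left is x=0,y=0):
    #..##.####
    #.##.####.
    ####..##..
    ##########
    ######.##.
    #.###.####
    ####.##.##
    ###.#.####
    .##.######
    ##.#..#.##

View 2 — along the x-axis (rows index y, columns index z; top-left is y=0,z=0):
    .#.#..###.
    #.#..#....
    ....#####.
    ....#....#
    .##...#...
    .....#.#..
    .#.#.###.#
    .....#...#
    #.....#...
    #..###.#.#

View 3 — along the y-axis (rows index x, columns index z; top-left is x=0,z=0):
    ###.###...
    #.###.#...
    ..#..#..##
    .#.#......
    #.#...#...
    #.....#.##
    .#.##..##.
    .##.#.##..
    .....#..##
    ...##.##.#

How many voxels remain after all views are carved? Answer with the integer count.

start: 10×10×10 = 1000 voxels
[1] z-view keeps 76 columns → grid now 760
[2] x-view keeps 36 columns → grid now 280
[3] y-view keeps 42 columns → grid now 116

116 voxels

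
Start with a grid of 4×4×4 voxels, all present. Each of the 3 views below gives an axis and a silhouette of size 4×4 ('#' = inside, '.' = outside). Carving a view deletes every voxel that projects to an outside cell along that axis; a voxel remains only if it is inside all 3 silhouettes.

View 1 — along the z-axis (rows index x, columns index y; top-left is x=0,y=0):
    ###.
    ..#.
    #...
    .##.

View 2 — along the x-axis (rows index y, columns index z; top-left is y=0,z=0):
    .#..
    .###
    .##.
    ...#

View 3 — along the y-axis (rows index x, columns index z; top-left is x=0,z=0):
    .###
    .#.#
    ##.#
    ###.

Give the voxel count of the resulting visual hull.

remaining voxels: 12

start: 4×4×4 = 64 voxels
after view 1 [z-axis, 7 of 16 cells solid] → remaining = 28
after view 2 [x-axis, 7 of 16 cells solid] → remaining = 14
after view 3 [y-axis, 11 of 16 cells solid] → remaining = 12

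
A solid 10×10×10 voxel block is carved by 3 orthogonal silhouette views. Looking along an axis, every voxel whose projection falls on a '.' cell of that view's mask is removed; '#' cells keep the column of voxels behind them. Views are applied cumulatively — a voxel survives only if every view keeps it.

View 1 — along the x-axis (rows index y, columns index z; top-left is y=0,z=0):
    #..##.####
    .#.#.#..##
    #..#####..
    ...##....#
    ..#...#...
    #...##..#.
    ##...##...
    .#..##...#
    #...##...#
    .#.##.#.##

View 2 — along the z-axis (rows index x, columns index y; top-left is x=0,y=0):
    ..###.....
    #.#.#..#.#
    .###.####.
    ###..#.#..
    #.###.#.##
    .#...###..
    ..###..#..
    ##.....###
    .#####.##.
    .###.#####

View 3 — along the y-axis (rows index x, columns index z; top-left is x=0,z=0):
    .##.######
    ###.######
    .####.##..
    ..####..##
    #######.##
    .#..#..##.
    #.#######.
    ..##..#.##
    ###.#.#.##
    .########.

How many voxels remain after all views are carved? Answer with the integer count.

before carving: 1000 voxels (10×10×10)
[1] x-view keeps 45 columns → grid now 450
[2] z-view keeps 55 columns → grid now 246
[3] y-view keeps 70 columns → grid now 169

voxel count = 169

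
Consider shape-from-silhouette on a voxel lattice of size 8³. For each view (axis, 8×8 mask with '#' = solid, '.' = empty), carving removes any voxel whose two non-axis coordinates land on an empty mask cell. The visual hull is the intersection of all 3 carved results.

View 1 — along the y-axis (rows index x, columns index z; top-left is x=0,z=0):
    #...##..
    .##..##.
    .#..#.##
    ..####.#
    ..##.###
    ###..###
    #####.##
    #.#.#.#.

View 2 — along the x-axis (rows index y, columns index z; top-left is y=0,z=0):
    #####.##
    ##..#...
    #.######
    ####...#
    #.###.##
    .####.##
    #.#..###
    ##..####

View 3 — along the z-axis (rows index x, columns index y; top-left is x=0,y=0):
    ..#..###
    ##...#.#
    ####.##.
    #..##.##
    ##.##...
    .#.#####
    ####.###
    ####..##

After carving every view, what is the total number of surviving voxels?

142 voxels

full grid |V| = 512
  1. axis=1 (XZ plane), |mask|=38  ⇒  voxels=304
  2. axis=0 (YZ plane), |mask|=45  ⇒  voxels=215
  3. axis=2 (XY plane), |mask|=42  ⇒  voxels=142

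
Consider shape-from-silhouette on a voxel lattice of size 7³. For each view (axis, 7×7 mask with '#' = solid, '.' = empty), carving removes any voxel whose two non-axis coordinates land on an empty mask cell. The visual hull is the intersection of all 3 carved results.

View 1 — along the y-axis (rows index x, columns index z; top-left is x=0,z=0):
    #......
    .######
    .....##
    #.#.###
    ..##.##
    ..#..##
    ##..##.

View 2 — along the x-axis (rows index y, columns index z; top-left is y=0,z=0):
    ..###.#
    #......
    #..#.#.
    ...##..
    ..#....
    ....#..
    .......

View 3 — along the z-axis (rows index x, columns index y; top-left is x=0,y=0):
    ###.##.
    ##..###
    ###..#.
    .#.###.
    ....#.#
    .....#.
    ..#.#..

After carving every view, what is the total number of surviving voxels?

17 voxels

full grid |V| = 343
after view 1 [y-axis, 25 of 49 cells solid] → remaining = 175
after view 2 [x-axis, 12 of 49 cells solid] → remaining = 40
after view 3 [z-axis, 23 of 49 cells solid] → remaining = 17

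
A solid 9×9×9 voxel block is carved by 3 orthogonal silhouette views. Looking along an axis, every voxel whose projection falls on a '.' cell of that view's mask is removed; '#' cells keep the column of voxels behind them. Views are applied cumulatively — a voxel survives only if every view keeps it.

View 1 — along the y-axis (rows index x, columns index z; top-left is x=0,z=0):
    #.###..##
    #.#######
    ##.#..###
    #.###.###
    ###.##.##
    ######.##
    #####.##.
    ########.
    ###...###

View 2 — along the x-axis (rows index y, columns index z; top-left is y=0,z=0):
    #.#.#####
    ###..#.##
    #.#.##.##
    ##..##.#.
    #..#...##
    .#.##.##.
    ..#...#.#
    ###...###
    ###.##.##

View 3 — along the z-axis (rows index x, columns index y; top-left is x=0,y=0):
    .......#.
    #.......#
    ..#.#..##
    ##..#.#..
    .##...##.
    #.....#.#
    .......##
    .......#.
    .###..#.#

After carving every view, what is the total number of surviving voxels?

start: 9×9×9 = 729 voxels
  1. axis=1 (XZ plane), |mask|=63  ⇒  voxels=567
  2. axis=0 (YZ plane), |mask|=49  ⇒  voxels=355
  3. axis=2 (XY plane), |mask|=26  ⇒  voxels=119

119 voxels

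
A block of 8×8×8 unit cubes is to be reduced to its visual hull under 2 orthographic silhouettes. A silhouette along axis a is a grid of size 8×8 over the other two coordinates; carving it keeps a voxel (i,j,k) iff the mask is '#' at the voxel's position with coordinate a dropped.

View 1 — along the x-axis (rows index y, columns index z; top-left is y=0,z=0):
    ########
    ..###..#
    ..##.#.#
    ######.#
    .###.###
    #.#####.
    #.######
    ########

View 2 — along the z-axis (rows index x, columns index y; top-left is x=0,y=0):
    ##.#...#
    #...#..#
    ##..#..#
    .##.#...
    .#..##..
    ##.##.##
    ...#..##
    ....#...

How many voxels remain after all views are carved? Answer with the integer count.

start: 8×8×8 = 512 voxels
[1] x-view keeps 50 columns → grid now 400
[2] z-view keeps 27 columns → grid now 173

173 voxels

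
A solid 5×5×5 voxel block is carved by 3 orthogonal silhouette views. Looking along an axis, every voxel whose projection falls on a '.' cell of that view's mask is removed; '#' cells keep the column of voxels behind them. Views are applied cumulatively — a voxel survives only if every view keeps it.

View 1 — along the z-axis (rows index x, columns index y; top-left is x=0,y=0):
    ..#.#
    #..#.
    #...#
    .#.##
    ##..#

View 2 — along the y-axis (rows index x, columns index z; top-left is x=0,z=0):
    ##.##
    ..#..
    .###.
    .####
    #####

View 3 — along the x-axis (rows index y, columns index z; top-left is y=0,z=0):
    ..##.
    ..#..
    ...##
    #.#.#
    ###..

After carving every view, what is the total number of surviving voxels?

full grid |V| = 125
[1] z-view keeps 12 columns → grid now 60
[2] y-view keeps 17 columns → grid now 43
[3] x-view keeps 11 columns → grid now 21

21 voxels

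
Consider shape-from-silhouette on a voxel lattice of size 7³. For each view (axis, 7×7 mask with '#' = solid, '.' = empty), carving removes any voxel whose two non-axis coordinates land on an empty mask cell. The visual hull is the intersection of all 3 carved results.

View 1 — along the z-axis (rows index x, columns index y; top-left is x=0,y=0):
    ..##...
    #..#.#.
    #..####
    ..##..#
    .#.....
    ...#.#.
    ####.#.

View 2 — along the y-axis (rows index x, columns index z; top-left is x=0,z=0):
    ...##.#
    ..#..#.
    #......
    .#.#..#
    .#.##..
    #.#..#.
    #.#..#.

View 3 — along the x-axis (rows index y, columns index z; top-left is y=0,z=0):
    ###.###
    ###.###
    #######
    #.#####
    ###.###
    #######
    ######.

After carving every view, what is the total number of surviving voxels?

initial block: 7^3 = 343
V1 z: intersect with XY mask (21 set) -- 147 left
V2 y: intersect with XZ mask (18 set) -- 50 left
V3 x: intersect with YZ mask (44 set) -- 47 left

remaining voxels: 47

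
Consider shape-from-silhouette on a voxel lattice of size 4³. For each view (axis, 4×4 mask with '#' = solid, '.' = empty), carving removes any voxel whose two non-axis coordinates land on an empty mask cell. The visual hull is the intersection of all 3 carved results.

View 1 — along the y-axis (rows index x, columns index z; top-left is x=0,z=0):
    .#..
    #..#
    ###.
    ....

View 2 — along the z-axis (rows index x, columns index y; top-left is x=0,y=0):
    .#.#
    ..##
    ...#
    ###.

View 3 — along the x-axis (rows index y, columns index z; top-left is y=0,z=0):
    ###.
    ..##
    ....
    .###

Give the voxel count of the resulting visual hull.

before carving: 64 voxels (4×4×4)
V1 y: intersect with XZ mask (6 set) -- 24 left
V2 z: intersect with XY mask (8 set) -- 9 left
V3 x: intersect with YZ mask (8 set) -- 4 left

remaining voxels: 4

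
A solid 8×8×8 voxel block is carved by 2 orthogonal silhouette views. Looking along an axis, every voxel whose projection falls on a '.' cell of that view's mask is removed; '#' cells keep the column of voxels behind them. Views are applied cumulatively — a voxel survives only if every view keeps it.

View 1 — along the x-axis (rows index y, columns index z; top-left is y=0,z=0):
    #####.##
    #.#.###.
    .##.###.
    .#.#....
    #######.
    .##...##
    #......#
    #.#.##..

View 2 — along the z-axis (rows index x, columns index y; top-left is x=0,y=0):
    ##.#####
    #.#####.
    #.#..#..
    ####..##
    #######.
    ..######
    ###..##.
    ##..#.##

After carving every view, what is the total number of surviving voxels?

initial block: 8^3 = 512
after view 1 [x-axis, 36 of 64 cells solid] → remaining = 288
after view 2 [z-axis, 45 of 64 cells solid] → remaining = 203

203 voxels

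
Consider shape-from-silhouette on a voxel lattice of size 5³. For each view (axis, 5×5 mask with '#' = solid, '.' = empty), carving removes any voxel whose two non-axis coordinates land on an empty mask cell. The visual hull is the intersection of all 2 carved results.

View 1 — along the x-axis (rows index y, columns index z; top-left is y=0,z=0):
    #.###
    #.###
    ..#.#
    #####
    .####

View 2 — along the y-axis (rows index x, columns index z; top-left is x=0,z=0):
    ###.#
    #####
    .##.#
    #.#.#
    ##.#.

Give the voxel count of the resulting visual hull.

68 voxels

before carving: 125 voxels (5×5×5)
after view 1 [x-axis, 19 of 25 cells solid] → remaining = 95
after view 2 [y-axis, 18 of 25 cells solid] → remaining = 68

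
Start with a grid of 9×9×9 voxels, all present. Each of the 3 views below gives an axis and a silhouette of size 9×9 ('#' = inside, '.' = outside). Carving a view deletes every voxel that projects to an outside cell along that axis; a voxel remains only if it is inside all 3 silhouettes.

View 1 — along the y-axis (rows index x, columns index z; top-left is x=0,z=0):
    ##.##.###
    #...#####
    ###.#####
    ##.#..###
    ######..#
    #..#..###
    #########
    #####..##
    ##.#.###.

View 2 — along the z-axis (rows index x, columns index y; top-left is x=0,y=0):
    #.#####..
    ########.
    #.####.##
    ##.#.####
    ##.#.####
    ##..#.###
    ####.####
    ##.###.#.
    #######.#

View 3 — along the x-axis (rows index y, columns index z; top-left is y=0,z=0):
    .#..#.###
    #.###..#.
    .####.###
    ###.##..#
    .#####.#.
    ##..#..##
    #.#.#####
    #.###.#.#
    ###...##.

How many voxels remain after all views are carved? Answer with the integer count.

|visual hull| = 276

full grid |V| = 729
step 1: project along y, AND mask (61/81) → |grid| = 549
step 2: project along z, AND mask (63/81) → |grid| = 429
step 3: project along x, AND mask (52/81) → |grid| = 276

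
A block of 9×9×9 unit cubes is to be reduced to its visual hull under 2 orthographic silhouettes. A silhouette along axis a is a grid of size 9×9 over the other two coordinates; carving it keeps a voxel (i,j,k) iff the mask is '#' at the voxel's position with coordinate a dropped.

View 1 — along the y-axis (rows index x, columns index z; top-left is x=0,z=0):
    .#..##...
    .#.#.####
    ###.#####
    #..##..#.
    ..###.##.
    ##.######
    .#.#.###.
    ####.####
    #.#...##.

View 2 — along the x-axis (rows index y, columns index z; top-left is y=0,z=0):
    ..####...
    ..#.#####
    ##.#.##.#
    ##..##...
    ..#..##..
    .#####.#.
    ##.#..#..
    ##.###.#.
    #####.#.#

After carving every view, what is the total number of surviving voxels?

full grid |V| = 729
[1] y-view keeps 51 columns → grid now 459
[2] x-view keeps 46 columns → grid now 260

|visual hull| = 260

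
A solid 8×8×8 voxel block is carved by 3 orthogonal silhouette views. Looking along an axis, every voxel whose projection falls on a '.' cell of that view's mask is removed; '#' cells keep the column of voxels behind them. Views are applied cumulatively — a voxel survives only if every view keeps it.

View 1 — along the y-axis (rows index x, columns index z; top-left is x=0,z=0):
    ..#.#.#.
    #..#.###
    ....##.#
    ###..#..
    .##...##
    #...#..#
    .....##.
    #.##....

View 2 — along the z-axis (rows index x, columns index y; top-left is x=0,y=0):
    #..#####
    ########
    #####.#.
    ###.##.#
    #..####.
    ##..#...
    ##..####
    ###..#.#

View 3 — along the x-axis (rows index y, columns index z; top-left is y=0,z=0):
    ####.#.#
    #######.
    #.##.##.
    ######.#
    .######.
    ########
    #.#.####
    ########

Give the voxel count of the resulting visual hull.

|visual hull| = 130

full grid |V| = 512
  1. axis=1 (XZ plane), |mask|=27  ⇒  voxels=216
  2. axis=2 (XY plane), |mask|=45  ⇒  voxels=156
  3. axis=0 (YZ plane), |mask|=53  ⇒  voxels=130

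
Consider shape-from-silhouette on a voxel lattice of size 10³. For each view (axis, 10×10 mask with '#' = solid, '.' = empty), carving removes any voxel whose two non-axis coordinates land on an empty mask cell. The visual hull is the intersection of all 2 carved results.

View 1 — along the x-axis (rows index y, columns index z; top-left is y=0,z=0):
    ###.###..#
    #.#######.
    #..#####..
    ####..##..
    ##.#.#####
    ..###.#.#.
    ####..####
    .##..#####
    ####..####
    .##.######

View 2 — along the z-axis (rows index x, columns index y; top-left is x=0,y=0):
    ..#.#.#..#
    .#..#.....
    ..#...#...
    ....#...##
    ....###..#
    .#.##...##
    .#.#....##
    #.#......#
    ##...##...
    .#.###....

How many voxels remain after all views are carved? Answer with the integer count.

initial block: 10^3 = 1000
after view 1 [x-axis, 71 of 100 cells solid] → remaining = 710
after view 2 [z-axis, 35 of 100 cells solid] → remaining = 257

257 voxels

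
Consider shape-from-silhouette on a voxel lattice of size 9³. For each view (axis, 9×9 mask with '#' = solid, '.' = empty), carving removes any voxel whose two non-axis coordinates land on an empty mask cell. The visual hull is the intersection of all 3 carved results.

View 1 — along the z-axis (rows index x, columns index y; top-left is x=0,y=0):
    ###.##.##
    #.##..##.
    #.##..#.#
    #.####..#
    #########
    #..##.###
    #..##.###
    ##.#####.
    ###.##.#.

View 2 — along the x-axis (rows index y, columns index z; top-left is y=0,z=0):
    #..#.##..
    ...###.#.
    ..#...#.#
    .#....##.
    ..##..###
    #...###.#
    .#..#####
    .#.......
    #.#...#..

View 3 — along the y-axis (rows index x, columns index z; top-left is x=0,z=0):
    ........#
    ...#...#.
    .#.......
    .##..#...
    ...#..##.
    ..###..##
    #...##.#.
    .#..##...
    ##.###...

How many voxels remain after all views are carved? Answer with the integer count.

67 voxels

full grid |V| = 729
[1] z-view keeps 57 columns → grid now 513
[2] x-view keeps 34 columns → grid now 212
[3] y-view keeps 27 columns → grid now 67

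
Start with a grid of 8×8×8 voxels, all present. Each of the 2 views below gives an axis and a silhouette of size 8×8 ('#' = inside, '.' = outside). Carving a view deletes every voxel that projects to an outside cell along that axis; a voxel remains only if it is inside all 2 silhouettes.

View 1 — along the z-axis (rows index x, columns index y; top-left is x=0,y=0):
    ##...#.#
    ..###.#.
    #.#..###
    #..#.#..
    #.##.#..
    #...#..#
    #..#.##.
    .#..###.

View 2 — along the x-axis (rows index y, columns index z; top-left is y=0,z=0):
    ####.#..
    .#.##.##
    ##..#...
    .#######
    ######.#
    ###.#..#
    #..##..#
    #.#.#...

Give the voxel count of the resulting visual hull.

start: 8×8×8 = 512 voxels
step 1: project along z, AND mask (31/64) → |grid| = 248
step 2: project along x, AND mask (39/64) → |grid| = 153

voxel count = 153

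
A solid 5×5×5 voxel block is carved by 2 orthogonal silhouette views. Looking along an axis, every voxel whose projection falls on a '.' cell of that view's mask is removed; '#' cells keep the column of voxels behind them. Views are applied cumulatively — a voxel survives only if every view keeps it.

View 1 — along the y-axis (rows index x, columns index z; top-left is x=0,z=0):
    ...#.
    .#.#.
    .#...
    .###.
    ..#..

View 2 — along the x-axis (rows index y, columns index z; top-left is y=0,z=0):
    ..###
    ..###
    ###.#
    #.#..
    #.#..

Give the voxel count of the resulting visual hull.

initial block: 5^3 = 125
step 1: project along y, AND mask (8/25) → |grid| = 40
step 2: project along x, AND mask (14/25) → |grid| = 19

voxel count = 19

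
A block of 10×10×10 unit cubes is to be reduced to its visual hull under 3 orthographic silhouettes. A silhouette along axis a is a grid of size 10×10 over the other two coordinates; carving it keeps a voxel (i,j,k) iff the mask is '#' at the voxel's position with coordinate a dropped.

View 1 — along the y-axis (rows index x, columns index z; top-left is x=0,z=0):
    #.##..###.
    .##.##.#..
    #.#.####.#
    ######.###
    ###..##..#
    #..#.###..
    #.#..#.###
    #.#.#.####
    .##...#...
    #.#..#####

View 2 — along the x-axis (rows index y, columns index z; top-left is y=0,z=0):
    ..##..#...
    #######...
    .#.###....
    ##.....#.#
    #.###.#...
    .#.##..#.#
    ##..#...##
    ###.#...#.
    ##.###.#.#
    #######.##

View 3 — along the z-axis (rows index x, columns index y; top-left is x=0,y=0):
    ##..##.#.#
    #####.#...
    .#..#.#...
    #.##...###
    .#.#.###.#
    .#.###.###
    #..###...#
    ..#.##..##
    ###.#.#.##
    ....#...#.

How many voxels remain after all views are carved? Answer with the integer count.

initial block: 10^3 = 1000
V1 y: intersect with XZ mask (61 set) -- 610 left
V2 x: intersect with YZ mask (54 set) -- 311 left
V3 z: intersect with XY mask (53 set) -- 170 left

voxel count = 170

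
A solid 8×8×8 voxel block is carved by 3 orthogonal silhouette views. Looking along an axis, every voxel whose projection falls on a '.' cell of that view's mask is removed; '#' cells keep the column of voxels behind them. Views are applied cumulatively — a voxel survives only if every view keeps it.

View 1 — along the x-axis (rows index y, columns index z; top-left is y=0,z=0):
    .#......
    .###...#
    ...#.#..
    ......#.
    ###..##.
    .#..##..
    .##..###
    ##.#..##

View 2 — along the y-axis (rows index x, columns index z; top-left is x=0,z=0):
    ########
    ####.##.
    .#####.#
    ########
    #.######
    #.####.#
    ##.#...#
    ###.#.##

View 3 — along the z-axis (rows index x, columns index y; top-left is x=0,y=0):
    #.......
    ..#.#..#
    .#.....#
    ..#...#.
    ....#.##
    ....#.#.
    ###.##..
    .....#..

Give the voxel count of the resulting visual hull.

before carving: 512 voxels (8×8×8)
step 1: project along x, AND mask (26/64) → |grid| = 208
step 2: project along y, AND mask (51/64) → |grid| = 163
step 3: project along z, AND mask (19/64) → |grid| = 54

|visual hull| = 54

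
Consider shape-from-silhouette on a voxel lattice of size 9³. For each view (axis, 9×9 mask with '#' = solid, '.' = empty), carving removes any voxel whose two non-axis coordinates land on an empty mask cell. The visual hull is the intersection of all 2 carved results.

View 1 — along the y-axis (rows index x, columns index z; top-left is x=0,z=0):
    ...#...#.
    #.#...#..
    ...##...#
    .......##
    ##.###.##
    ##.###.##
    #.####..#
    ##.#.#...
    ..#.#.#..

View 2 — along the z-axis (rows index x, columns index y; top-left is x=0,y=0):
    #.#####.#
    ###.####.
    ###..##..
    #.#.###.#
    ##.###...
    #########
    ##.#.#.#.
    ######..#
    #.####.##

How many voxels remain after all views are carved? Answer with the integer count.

239 voxels

start: 9×9×9 = 729 voxels
step 1: project along y, AND mask (37/81) → |grid| = 333
step 2: project along z, AND mask (58/81) → |grid| = 239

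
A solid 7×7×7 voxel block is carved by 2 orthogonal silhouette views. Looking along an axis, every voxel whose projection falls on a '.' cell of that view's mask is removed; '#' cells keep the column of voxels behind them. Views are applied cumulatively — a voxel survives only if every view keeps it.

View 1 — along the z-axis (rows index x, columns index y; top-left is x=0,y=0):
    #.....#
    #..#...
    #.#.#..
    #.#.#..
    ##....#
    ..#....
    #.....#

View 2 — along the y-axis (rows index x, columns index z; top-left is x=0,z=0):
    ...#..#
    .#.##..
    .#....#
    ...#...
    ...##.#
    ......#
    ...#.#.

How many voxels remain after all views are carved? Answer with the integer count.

|visual hull| = 33

full grid |V| = 343
after view 1 [z-axis, 16 of 49 cells solid] → remaining = 112
after view 2 [y-axis, 14 of 49 cells solid] → remaining = 33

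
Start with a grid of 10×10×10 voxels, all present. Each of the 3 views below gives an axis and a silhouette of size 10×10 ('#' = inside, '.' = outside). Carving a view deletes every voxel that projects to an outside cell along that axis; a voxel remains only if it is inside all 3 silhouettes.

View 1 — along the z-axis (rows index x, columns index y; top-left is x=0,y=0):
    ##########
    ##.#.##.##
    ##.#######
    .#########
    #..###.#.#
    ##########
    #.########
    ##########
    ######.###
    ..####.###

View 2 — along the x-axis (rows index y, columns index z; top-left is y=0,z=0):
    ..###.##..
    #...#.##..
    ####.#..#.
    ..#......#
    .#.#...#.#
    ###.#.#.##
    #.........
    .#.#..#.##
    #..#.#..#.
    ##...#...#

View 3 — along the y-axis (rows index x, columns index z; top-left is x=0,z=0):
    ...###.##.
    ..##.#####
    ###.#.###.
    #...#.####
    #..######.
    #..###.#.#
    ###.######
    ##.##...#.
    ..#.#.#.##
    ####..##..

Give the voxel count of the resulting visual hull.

|visual hull| = 217

start: 10×10×10 = 1000 voxels
carve view 1 (along z, XY-mask fill 86/100): 860 voxels remain
carve view 2 (along x, YZ-mask fill 42/100): 364 voxels remain
carve view 3 (along y, XZ-mask fill 63/100): 217 voxels remain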